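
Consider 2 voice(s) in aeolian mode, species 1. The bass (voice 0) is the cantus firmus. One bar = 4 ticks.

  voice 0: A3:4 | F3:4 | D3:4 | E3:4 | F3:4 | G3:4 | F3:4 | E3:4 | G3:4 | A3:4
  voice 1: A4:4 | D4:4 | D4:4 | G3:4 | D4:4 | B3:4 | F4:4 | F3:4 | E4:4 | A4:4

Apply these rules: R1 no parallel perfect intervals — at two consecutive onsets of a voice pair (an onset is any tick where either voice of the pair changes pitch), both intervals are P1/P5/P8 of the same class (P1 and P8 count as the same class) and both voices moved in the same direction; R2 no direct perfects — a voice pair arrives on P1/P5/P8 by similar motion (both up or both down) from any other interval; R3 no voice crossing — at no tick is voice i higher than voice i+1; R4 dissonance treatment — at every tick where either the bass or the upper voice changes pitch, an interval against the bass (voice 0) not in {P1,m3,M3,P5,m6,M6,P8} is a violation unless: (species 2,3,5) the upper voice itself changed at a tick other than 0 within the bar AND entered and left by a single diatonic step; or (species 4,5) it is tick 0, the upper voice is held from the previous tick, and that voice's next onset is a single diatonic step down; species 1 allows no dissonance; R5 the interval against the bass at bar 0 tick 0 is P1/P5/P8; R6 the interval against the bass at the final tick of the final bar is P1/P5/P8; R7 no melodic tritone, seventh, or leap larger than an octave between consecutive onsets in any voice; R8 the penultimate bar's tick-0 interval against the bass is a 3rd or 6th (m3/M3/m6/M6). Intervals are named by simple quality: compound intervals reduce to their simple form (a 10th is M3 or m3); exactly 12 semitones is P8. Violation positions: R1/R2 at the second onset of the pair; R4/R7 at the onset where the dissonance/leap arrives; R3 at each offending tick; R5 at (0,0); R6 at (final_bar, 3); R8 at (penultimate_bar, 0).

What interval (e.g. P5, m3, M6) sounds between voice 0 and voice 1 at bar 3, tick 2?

m3

voice 0=E3 voice 1=G3 -> m3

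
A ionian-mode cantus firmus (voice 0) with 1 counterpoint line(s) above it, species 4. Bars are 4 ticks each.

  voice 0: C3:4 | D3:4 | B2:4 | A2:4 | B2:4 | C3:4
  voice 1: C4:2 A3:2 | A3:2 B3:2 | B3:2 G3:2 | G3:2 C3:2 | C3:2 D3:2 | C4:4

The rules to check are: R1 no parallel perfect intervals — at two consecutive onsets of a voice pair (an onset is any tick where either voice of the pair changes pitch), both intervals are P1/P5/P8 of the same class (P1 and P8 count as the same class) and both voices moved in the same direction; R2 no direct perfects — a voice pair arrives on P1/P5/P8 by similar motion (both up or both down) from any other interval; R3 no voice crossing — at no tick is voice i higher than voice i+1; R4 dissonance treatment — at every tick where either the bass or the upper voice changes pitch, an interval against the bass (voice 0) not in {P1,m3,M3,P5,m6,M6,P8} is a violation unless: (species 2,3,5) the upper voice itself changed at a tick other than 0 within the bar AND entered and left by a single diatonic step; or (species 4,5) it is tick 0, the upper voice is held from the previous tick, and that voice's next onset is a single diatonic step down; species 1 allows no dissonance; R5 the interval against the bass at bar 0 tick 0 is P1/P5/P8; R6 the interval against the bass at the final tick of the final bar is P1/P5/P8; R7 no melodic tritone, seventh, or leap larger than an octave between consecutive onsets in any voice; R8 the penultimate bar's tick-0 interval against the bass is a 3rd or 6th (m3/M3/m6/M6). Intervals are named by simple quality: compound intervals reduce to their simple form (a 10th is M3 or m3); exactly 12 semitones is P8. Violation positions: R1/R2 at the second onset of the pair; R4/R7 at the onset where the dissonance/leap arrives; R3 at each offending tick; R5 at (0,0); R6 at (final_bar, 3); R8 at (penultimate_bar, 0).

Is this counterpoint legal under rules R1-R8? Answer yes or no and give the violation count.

bar 0: v0=C3 v1=C4 (P8)
bar 1: v0=D3 v1=A3 (P5)
bar 2: v0=B2 v1=B3 (P8)
bar 3: v0=A2 v1=G3 (m7)
bar 4: v0=B2 v1=C3 (m2)
bar 5: v0=C3 v1=C4 (P8)
  R4 @ bar3.0: A2/G3 m7 untreated
  R4 @ bar4.0: B2/C3 m2 untreated
  R8 @ bar4.0: penult m2 not 3rd/6th
  R2 @ bar5.0: B2/D3 m3 -> C3/C4 P8 similar
  R7 @ bar5.0: D3->C4 leap 10st

No (5 violations)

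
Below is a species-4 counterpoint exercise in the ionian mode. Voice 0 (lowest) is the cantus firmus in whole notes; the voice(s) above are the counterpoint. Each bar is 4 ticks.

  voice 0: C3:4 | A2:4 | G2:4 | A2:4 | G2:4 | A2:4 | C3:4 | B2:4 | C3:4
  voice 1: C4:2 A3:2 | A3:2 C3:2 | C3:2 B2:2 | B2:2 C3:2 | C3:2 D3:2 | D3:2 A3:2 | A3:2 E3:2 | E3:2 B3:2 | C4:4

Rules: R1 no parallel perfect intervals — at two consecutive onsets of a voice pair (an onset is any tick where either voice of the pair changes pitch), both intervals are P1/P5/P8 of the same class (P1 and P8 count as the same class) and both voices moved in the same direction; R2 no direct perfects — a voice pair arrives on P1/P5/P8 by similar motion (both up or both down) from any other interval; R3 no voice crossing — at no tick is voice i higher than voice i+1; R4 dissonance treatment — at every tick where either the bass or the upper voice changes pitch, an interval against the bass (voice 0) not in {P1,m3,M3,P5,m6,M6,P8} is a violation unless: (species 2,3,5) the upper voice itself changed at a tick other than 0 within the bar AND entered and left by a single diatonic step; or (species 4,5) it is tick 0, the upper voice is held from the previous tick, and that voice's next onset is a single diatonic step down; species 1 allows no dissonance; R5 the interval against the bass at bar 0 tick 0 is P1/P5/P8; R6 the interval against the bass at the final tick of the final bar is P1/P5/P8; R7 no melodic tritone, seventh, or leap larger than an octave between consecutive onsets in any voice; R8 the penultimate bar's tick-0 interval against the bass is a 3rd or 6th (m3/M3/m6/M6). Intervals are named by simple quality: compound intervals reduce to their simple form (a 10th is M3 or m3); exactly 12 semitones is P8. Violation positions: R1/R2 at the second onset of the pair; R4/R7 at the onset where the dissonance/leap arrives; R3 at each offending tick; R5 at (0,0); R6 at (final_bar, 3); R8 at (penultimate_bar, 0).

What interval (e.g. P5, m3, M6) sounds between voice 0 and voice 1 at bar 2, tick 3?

M3

voice 0=G2 voice 1=B2 -> M3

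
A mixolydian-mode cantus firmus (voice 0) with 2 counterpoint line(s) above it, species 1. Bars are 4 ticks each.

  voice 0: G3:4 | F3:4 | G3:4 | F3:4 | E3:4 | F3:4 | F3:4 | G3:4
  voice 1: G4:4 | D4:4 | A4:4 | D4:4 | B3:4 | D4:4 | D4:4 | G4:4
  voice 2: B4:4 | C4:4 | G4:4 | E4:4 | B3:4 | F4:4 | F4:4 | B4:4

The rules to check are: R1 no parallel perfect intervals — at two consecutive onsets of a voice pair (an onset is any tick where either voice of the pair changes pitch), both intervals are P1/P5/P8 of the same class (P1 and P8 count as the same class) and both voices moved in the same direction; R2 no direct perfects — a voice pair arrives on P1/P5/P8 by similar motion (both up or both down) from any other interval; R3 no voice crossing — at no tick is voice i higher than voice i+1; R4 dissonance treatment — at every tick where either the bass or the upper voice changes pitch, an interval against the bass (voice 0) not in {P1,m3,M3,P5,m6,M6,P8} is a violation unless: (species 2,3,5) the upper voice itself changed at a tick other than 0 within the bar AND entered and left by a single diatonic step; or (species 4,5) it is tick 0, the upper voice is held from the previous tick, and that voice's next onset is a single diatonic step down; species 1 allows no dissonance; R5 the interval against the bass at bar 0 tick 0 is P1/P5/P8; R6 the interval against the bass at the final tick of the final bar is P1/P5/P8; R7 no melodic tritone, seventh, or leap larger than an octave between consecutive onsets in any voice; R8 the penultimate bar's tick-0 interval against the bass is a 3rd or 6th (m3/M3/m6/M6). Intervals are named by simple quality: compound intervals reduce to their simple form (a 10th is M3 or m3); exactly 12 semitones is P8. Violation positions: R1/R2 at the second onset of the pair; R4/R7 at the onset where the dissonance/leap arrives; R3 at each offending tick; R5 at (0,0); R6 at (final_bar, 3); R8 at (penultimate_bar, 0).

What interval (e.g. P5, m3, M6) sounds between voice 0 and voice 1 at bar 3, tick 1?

M6

voice 0=F3 voice 1=D4 -> M6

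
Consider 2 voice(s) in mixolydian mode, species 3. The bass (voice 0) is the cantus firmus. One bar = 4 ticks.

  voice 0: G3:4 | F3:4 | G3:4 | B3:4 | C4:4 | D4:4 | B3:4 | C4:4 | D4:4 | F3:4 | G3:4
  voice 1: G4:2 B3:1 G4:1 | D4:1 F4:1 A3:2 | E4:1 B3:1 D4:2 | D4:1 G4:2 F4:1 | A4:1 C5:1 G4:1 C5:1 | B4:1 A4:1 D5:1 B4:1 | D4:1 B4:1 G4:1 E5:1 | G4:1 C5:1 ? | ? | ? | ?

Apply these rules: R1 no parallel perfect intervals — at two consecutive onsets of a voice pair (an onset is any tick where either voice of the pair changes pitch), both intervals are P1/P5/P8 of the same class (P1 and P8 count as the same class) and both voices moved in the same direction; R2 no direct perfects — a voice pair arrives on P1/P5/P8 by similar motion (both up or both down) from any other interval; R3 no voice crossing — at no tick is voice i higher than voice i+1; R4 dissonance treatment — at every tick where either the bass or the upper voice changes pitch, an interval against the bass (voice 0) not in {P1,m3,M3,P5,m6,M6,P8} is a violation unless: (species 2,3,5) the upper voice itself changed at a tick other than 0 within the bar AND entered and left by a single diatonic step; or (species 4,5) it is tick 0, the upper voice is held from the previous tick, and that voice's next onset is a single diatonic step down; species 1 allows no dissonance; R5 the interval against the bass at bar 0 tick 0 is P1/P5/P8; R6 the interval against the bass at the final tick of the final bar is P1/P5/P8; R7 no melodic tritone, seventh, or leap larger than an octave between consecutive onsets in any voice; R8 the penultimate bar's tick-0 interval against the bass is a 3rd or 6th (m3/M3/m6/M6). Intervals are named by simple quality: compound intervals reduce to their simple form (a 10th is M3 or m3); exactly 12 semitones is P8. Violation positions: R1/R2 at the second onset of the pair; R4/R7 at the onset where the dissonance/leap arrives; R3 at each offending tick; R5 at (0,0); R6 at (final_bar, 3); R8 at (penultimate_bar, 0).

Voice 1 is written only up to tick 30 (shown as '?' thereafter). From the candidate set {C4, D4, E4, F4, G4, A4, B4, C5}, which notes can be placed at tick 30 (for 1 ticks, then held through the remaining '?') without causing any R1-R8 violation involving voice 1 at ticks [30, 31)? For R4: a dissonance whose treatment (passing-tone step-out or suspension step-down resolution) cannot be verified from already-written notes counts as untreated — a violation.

{A4, C4, C5, E4, G4}

C4: legal
D4: violates R4,R7
E4: legal
F4: violates R4
G4: legal
A4: legal
B4: violates R4
C5: legal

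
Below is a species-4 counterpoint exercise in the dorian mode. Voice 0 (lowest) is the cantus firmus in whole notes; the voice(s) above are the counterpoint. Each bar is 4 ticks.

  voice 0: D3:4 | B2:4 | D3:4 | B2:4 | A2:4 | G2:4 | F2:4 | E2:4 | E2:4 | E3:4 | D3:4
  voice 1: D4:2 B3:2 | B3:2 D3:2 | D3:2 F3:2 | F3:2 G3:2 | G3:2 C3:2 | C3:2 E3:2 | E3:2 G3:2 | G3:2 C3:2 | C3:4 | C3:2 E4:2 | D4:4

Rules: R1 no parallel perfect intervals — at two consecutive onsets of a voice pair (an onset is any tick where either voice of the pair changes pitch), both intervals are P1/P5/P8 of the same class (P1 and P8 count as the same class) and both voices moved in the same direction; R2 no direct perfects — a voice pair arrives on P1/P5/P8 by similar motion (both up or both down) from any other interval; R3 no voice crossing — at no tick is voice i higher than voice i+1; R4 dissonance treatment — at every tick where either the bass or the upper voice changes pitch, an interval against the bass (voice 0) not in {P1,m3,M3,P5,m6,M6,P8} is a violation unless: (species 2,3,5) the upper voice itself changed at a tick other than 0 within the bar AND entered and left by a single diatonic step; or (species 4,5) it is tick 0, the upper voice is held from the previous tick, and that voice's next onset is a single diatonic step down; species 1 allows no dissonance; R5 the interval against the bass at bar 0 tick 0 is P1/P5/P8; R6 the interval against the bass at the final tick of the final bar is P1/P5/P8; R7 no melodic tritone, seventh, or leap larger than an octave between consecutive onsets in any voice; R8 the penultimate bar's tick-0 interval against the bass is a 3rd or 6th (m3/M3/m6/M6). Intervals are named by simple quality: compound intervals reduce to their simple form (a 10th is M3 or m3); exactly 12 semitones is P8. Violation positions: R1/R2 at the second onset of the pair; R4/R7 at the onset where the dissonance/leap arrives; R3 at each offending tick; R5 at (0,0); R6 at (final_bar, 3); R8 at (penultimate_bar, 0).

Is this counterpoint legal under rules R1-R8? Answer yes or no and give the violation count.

bar 0: v0=D3 v1=D4 (P8)
bar 1: v0=B2 v1=B3 (P8)
bar 2: v0=D3 v1=D3 (P1)
bar 3: v0=B2 v1=F3 (TT)
bar 4: v0=A2 v1=G3 (m7)
bar 5: v0=G2 v1=C3 (P4)
bar 6: v0=F2 v1=E3 (M7)
bar 7: v0=E2 v1=G3 (m3)
bar 8: v0=E2 v1=C3 (m6)
bar 9: v0=E3 v1=C3 (M3)
bar 10: v0=D3 v1=D4 (P8)
  R4 @ bar3.0: B2/F3 TT untreated
  R4 @ bar4.0: A2/G3 m7 untreated
  R4 @ bar5.0: G2/C3 P4 untreated
  R4 @ bar6.0: F2/E3 M7 untreated
  R4 @ bar6.2: F2/G3 M2 untreated
  R3 @ bar9.0: E3 above C3
  R3 @ bar9.1: E3 above C3
  R7 @ bar9.2: C3->E4 leap 16st
  R1 @ bar10.0: E3/E4 P8 -> D3/D4 P8 similar

No (9 violations)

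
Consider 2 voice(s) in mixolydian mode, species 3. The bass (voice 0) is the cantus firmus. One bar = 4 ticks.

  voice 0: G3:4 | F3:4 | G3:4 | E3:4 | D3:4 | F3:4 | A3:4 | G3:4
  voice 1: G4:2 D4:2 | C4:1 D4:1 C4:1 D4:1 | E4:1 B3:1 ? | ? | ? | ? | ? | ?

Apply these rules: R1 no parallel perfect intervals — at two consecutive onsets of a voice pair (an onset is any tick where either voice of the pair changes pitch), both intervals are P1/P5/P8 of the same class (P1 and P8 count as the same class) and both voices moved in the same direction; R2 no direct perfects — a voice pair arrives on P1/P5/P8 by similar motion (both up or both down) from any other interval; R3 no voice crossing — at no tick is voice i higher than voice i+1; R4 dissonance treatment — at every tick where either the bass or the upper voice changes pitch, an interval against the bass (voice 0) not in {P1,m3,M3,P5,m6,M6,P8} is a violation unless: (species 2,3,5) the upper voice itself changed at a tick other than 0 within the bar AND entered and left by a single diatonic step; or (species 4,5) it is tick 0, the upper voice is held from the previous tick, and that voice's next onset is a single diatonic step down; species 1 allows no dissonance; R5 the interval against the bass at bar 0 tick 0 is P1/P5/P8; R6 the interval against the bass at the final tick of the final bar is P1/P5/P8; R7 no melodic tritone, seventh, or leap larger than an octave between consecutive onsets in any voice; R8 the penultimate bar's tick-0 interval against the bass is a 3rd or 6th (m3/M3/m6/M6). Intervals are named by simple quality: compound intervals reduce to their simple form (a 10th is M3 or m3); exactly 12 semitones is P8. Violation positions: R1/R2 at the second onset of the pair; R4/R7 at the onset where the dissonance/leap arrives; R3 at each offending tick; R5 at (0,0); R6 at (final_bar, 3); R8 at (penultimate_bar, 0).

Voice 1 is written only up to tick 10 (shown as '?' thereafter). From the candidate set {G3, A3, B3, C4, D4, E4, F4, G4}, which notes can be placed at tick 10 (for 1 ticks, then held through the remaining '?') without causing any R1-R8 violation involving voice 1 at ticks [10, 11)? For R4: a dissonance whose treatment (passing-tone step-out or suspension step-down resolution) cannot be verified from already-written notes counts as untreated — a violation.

{B3, D4, E4, G3, G4}

G3: legal
A3: violates R4
B3: legal
C4: violates R4
D4: legal
E4: legal
F4: violates R4,R7
G4: legal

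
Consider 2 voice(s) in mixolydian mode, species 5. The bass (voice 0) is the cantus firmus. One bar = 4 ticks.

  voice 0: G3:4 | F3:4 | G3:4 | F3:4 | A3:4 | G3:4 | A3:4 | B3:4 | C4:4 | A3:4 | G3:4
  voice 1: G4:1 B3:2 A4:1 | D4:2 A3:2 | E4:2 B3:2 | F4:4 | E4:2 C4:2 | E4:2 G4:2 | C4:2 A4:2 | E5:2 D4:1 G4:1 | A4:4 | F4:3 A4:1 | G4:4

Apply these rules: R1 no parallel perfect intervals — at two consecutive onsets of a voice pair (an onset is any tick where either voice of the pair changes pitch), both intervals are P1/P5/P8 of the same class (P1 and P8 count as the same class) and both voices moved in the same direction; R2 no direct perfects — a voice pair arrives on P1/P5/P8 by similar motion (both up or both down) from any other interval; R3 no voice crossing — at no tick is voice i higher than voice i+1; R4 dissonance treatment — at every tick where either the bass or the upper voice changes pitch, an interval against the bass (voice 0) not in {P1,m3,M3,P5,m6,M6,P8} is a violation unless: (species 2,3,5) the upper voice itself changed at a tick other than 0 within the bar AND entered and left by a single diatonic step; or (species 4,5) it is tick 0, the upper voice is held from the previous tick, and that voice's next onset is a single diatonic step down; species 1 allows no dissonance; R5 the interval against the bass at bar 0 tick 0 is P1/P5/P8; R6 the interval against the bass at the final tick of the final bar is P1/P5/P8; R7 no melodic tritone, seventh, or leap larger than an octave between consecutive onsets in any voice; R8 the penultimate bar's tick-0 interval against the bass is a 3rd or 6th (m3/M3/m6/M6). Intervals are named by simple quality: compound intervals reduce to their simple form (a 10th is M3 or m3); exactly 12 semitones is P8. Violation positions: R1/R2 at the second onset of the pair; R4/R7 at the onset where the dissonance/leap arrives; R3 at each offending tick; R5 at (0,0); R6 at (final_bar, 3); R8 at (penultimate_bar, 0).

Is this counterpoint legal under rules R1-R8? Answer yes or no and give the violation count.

bar 0: v0=G3 v1=G4 (P8)
bar 1: v0=F3 v1=D4 (M6)
bar 2: v0=G3 v1=E4 (M6)
bar 3: v0=F3 v1=F4 (P8)
bar 4: v0=A3 v1=E4 (P5)
bar 5: v0=G3 v1=E4 (M6)
bar 6: v0=A3 v1=C4 (m3)
bar 7: v0=B3 v1=E5 (P4)
bar 8: v0=C4 v1=A4 (M6)
bar 9: v0=A3 v1=F4 (m6)
bar 10: v0=G3 v1=G4 (P8)
  R4 @ bar0.3: G3/A4 M2 untreated
  R7 @ bar0.3: B3->A4 leap 10st
  R7 @ bar3.0: B3->F4 leap 6st
  R4 @ bar7.0: B3/E5 P4 untreated
  R7 @ bar7.2: E5->D4 leap 14st
  R1 @ bar10.0: A3/A4 P8 -> G3/G4 P8 similar

No (6 violations)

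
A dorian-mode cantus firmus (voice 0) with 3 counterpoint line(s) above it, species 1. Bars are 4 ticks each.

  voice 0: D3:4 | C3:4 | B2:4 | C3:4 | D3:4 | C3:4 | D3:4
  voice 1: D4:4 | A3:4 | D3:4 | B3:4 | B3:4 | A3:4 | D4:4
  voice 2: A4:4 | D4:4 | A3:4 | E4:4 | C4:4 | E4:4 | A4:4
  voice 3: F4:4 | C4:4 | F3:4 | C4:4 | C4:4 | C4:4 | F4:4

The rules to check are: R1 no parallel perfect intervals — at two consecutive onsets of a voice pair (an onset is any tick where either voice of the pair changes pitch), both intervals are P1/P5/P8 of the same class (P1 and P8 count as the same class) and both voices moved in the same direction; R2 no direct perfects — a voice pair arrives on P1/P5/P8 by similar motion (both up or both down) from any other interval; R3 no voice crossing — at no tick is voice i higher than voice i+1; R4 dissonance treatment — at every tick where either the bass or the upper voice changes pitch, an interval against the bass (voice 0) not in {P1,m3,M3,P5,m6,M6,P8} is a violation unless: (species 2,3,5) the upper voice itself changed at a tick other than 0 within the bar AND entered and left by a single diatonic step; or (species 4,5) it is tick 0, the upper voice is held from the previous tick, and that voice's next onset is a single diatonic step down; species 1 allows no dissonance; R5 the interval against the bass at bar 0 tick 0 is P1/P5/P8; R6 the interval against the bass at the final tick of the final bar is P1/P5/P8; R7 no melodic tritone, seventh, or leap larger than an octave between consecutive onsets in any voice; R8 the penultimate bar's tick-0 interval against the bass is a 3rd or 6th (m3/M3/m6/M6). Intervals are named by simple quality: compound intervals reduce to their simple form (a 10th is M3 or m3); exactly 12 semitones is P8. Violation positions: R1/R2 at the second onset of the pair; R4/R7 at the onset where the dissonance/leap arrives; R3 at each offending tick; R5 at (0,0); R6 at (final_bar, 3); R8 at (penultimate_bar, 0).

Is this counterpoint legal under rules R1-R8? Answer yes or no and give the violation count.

bar 0: v0=D3 v1=D4 v2=A4 v3=F4 (m3)
bar 1: v0=C3 v1=A3 v2=D4 v3=C4 (P8)
bar 2: v0=B2 v1=D3 v2=A3 v3=F3 (TT)
bar 3: v0=C3 v1=B3 v2=E4 v3=C4 (P8)
bar 4: v0=D3 v1=B3 v2=C4 v3=C4 (m7)
bar 5: v0=C3 v1=A3 v2=E4 v3=C4 (P8)
bar 6: v0=D3 v1=D4 v2=A4 v3=F4 (m3)
  R3 @ bar0.0: A4 above F4
  R5 @ bar0.0: opens on m3
  R3 @ bar0.1: A4 above F4
  R3 @ bar0.2: A4 above F4
  R3 @ bar0.3: A4 above F4
  R2 @ bar1.0: D3/F4 m3 -> C3/C4 P8 similar
  R3 @ bar1.0: D4 above C4
  R4 @ bar1.0: C3/D4 M2 untreated
  R3 @ bar1.1: D4 above C4
  R3 @ bar1.2: D4 above C4
  R3 @ bar1.3: D4 above C4
  R2 @ bar2.0: A3/D4 P4 -> D3/A3 P5 similar
  R3 @ bar2.0: A3 above F3
  R4 @ bar2.0: B2/A3 m7 untreated
  R4 @ bar2.0: B2/F3 TT untreated
  R3 @ bar2.1: A3 above F3
  R3 @ bar2.2: A3 above F3
  R3 @ bar2.3: A3 above F3
  R2 @ bar3.0: B2/F3 TT -> C3/C4 P8 similar
  R3 @ bar3.0: E4 above C4
  R4 @ bar3.0: C3/B3 M7 untreated
  R3 @ bar3.1: E4 above C4
  R3 @ bar3.2: E4 above C4
  R3 @ bar3.3: E4 above C4
  R4 @ bar4.0: D3/C4 m7 untreated
  R4 @ bar4.0: D3/C4 m7 untreated
  R3 @ bar5.0: E4 above C4
  R8 @ bar5.0: penult P8 not 3rd/6th
  R3 @ bar5.1: E4 above C4
  R3 @ bar5.2: E4 above C4
  R3 @ bar5.3: E4 above C4
  R1 @ bar6.0: A3/E4 P5 -> D4/A4 P5 similar
  R2 @ bar6.0: C3/A3 M6 -> D3/D4 P8 similar
  R2 @ bar6.0: C3/E4 M3 -> D3/A4 P5 similar
  R3 @ bar6.0: A4 above F4
  R3 @ bar6.1: A4 above F4
  R3 @ bar6.2: A4 above F4
  R3 @ bar6.3: A4 above F4
  R6 @ bar6.3: closes on m3

No (39 violations)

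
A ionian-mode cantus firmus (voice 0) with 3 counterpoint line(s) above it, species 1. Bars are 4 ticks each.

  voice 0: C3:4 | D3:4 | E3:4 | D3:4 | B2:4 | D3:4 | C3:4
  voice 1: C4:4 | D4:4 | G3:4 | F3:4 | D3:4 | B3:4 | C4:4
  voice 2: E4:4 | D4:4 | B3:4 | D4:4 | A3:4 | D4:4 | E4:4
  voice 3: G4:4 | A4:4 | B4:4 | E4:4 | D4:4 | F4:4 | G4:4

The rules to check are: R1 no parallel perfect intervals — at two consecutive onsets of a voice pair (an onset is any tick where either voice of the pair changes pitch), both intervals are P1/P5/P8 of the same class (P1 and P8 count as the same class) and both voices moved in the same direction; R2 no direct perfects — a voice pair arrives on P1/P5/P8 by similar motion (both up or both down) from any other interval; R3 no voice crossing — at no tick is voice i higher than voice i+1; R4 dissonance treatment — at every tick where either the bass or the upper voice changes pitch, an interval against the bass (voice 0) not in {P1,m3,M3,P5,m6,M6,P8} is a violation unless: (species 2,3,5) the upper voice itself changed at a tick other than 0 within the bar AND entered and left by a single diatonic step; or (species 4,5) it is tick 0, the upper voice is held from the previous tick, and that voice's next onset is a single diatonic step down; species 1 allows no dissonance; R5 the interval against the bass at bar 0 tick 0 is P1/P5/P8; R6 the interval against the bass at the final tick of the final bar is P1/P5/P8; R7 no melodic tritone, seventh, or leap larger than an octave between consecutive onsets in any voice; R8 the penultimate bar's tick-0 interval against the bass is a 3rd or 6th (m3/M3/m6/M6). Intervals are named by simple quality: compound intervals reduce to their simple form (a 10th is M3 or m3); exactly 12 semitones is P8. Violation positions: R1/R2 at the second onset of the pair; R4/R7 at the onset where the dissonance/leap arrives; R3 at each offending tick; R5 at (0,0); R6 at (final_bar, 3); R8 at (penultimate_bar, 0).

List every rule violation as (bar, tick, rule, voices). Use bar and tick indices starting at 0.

bar 0: v0=C3 v1=C4 v2=E4 v3=G4 downbeat P5
bar 1: v0=D3 v1=D4 v2=D4 v3=A4 downbeat P5
bar 2: v0=E3 v1=G3 v2=B3 v3=B4 downbeat P5
bar 3: v0=D3 v1=F3 v2=D4 v3=E4 downbeat M2
bar 4: v0=B2 v1=D3 v2=A3 v3=D4 downbeat m3
bar 5: v0=D3 v1=B3 v2=D4 v3=F4 downbeat m3
bar 6: v0=C3 v1=C4 v2=E4 v3=G4 downbeat P5
  -> R5 @ bar 0 tick 0 v(0, 2): opens on M3
  -> R1 @ bar 1 tick 0 v(0, 1): C3/C4 P8 -> D3/D4 P8 similar
  -> R1 @ bar 1 tick 0 v(0, 3): C3/G4 P5 -> D3/A4 P5 similar
  -> R1 @ bar 1 tick 0 v(1, 3): C4/G4 P5 -> D4/A4 P5 similar
  -> R1 @ bar 2 tick 0 v(0, 3): D3/A4 P5 -> E3/B4 P5 similar
  -> R4 @ bar 3 tick 0 v(0, 3): D3/E4 M2 untreated
  -> R2 @ bar 4 tick 0 v(1, 2): F3/D4 M6 -> D3/A3 P5 similar
  -> R2 @ bar 4 tick 0 v(1, 3): F3/E4 M7 -> D3/D4 P8 similar
  -> R4 @ bar 4 tick 0 v(0, 2): B2/A3 m7 untreated
  -> R2 @ bar 5 tick 0 v(0, 2): B2/A3 m7 -> D3/D4 P8 similar
  -> R8 @ bar 5 tick 0 v(0, 2): penult P8 not 3rd/6th
  -> R2 @ bar 6 tick 0 v(1, 3): B3/F4 TT -> C4/G4 P5 similar
  -> R6 @ bar 6 tick 3 v(0, 2): closes on M3

(0, 0, R5, (0, 2))
(1, 0, R1, (0, 1))
(1, 0, R1, (0, 3))
(1, 0, R1, (1, 3))
(2, 0, R1, (0, 3))
(3, 0, R4, (0, 3))
(4, 0, R2, (1, 2))
(4, 0, R2, (1, 3))
(4, 0, R4, (0, 2))
(5, 0, R2, (0, 2))
(5, 0, R8, (0, 2))
(6, 0, R2, (1, 3))
(6, 3, R6, (0, 2))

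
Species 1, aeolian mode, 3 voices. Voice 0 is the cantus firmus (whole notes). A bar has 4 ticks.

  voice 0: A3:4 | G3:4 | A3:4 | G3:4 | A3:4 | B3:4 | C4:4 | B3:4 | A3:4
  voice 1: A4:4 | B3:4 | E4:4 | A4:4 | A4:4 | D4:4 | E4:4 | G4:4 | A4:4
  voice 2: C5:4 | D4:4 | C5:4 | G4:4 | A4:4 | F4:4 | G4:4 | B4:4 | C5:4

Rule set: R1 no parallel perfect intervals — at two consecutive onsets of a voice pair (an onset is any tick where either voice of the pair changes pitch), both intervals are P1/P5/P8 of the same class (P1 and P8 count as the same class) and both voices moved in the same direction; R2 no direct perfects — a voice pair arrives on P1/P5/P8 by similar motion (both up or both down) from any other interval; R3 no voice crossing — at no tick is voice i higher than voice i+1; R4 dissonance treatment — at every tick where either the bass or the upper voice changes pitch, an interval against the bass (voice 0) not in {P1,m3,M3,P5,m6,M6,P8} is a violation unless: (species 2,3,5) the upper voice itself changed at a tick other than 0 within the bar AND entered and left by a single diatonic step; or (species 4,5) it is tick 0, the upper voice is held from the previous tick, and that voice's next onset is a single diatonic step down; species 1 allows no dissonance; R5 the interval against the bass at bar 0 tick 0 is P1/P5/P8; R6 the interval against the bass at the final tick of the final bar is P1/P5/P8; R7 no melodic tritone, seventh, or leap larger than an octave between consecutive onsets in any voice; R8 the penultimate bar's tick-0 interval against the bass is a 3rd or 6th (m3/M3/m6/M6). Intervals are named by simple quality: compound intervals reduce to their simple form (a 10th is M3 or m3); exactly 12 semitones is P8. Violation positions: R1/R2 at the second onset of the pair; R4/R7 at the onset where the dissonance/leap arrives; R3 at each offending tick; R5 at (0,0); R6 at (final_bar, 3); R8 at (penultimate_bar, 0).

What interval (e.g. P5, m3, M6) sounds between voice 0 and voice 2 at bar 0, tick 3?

voice 0=A3 voice 2=C5 -> m3

m3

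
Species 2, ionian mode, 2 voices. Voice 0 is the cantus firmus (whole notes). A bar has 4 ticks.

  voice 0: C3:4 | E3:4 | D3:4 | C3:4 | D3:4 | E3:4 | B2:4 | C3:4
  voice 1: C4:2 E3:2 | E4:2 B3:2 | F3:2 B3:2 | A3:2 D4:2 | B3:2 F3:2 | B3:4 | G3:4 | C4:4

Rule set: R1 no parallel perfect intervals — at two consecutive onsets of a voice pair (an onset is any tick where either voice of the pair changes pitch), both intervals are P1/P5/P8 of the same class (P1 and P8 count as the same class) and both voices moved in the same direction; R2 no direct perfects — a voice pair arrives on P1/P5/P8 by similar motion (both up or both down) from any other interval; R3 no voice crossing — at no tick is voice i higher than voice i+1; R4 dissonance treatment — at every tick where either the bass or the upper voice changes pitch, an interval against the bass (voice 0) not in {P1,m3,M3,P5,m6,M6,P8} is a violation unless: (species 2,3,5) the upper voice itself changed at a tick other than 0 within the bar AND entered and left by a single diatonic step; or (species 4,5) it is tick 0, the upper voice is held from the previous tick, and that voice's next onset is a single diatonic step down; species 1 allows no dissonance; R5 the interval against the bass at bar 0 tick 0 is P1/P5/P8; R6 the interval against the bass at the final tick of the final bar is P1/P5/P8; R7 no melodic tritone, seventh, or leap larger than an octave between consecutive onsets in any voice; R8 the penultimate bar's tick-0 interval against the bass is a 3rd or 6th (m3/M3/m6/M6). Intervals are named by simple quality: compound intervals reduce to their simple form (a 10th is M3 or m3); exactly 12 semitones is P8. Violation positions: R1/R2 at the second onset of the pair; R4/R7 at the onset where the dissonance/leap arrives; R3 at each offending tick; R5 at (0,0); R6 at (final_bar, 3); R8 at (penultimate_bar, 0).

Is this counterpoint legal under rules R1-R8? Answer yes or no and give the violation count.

bar 0: v0=C3 v1=C4 (P8)
bar 1: v0=E3 v1=E4 (P8)
bar 2: v0=D3 v1=F3 (m3)
bar 3: v0=C3 v1=A3 (M6)
bar 4: v0=D3 v1=B3 (M6)
bar 5: v0=E3 v1=B3 (P5)
bar 6: v0=B2 v1=G3 (m6)
bar 7: v0=C3 v1=C4 (P8)
  R2 @ bar1.0: C3/E3 M3 -> E3/E4 P8 similar
  R7 @ bar2.0: B3->F3 leap 6st
  R7 @ bar2.2: F3->B3 leap 6st
  R4 @ bar3.2: C3/D4 M2 untreated
  R7 @ bar4.2: B3->F3 leap 6st
  R2 @ bar5.0: D3/F3 m3 -> E3/B3 P5 similar
  R7 @ bar5.0: F3->B3 leap 6st
  R2 @ bar7.0: B2/G3 m6 -> C3/C4 P8 similar

No (8 violations)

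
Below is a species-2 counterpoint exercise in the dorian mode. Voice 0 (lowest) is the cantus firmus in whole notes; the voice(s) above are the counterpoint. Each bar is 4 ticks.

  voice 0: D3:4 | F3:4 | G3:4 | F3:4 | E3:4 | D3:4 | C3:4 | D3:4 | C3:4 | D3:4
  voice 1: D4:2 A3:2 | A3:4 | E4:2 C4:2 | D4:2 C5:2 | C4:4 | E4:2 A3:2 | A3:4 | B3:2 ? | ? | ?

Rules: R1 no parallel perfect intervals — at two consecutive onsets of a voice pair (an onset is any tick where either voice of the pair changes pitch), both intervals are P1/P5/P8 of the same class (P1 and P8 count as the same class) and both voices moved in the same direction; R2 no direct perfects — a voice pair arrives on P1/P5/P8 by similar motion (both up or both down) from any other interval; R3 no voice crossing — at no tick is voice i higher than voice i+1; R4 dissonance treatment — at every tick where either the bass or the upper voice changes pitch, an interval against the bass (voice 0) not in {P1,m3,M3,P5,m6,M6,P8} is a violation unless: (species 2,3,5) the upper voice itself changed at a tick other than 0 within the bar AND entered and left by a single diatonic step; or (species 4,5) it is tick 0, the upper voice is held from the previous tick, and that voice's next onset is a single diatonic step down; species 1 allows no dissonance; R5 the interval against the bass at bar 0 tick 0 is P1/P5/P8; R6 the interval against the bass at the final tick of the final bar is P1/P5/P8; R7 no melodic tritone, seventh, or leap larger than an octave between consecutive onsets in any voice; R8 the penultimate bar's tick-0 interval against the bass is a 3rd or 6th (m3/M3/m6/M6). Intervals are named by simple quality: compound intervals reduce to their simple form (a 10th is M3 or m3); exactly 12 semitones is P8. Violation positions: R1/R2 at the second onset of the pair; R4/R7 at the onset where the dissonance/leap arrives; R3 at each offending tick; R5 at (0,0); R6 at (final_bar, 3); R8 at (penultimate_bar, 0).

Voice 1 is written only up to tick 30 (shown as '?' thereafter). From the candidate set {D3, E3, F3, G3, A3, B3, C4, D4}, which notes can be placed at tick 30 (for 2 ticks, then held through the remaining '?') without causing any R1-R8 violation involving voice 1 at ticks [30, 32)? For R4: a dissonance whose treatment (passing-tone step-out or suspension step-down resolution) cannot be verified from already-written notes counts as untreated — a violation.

{A3, B3, D3, D4}

D3: legal
E3: violates R4
F3: violates R7
G3: violates R4
A3: legal
B3: legal
C4: violates R4
D4: legal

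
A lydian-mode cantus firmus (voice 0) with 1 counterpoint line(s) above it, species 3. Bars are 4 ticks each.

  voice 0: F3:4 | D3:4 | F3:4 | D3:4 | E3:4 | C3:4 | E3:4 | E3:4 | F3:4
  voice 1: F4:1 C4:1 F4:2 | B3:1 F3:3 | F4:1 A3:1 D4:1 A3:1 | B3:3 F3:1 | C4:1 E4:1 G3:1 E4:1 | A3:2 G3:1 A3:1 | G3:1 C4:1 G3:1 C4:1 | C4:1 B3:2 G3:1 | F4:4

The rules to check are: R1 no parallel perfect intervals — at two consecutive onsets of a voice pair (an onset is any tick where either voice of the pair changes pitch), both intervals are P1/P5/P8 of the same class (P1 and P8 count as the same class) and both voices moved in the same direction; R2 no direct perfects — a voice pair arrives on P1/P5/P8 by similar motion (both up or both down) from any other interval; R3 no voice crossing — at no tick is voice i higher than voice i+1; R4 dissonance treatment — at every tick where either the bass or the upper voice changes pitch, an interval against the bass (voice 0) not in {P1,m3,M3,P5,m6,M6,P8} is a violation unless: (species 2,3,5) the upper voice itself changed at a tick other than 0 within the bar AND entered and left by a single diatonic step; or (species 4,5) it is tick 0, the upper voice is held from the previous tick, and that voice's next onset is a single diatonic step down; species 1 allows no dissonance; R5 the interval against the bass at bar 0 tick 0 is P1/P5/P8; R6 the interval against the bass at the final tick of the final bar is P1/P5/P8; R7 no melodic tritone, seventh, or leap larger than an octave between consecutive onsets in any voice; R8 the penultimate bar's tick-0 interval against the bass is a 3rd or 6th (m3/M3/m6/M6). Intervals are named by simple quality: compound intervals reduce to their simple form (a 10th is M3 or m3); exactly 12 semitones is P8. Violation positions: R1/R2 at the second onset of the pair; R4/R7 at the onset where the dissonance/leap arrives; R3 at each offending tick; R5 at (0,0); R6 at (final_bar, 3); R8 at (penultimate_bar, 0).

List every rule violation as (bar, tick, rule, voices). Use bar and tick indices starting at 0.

(1, 0, R7, (1,))
(1, 1, R7, (1,))
(2, 0, R2, (0, 1))
(3, 3, R7, (1,))
(8, 0, R2, (0, 1))
(8, 0, R7, (1,))

bar 0: v0=F3 v1=F4 downbeat P8
bar 1: v0=D3 v1=B3 downbeat M6
bar 2: v0=F3 v1=F4 downbeat P8
bar 3: v0=D3 v1=B3 downbeat M6
bar 4: v0=E3 v1=C4 downbeat m6
bar 5: v0=C3 v1=A3 downbeat M6
bar 6: v0=E3 v1=G3 downbeat m3
bar 7: v0=E3 v1=C4 downbeat m6
bar 8: v0=F3 v1=F4 downbeat P8
  -> R7 @ bar 1 tick 0 v(1,): F4->B3 leap 6st
  -> R7 @ bar 1 tick 1 v(1,): B3->F3 leap 6st
  -> R2 @ bar 2 tick 0 v(0, 1): D3/F3 m3 -> F3/F4 P8 similar
  -> R7 @ bar 3 tick 3 v(1,): B3->F3 leap 6st
  -> R2 @ bar 8 tick 0 v(0, 1): E3/G3 m3 -> F3/F4 P8 similar
  -> R7 @ bar 8 tick 0 v(1,): G3->F4 leap 10st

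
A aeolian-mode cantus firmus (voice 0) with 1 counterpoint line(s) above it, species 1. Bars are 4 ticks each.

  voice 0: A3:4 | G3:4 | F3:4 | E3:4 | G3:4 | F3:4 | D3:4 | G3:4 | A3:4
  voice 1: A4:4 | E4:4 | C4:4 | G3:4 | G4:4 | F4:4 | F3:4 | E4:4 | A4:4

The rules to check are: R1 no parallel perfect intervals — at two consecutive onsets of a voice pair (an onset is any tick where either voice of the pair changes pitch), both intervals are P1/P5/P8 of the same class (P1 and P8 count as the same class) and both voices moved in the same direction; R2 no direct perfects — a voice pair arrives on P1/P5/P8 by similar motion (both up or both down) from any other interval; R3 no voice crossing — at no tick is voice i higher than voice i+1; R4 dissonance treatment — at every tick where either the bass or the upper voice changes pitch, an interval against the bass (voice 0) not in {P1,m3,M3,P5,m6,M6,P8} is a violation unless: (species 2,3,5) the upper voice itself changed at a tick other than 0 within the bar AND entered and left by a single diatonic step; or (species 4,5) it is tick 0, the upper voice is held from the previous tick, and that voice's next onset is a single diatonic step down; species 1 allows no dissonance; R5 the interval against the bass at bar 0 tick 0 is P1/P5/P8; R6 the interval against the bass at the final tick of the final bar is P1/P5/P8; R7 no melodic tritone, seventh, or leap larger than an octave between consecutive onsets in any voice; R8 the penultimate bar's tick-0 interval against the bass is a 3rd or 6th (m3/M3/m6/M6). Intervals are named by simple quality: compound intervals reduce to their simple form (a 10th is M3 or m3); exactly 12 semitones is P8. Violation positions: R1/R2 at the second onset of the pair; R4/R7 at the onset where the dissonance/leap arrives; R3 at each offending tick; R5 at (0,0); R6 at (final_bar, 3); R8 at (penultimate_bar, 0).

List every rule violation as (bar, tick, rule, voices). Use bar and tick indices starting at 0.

(2, 0, R2, (0, 1))
(4, 0, R2, (0, 1))
(5, 0, R1, (0, 1))
(7, 0, R7, (1,))
(8, 0, R2, (0, 1))

bar 0: v0=A3 v1=A4 downbeat P8
bar 1: v0=G3 v1=E4 downbeat M6
bar 2: v0=F3 v1=C4 downbeat P5
bar 3: v0=E3 v1=G3 downbeat m3
bar 4: v0=G3 v1=G4 downbeat P8
bar 5: v0=F3 v1=F4 downbeat P8
bar 6: v0=D3 v1=F3 downbeat m3
bar 7: v0=G3 v1=E4 downbeat M6
bar 8: v0=A3 v1=A4 downbeat P8
  -> R2 @ bar 2 tick 0 v(0, 1): G3/E4 M6 -> F3/C4 P5 similar
  -> R2 @ bar 4 tick 0 v(0, 1): E3/G3 m3 -> G3/G4 P8 similar
  -> R1 @ bar 5 tick 0 v(0, 1): G3/G4 P8 -> F3/F4 P8 similar
  -> R7 @ bar 7 tick 0 v(1,): F3->E4 leap 11st
  -> R2 @ bar 8 tick 0 v(0, 1): G3/E4 M6 -> A3/A4 P8 similar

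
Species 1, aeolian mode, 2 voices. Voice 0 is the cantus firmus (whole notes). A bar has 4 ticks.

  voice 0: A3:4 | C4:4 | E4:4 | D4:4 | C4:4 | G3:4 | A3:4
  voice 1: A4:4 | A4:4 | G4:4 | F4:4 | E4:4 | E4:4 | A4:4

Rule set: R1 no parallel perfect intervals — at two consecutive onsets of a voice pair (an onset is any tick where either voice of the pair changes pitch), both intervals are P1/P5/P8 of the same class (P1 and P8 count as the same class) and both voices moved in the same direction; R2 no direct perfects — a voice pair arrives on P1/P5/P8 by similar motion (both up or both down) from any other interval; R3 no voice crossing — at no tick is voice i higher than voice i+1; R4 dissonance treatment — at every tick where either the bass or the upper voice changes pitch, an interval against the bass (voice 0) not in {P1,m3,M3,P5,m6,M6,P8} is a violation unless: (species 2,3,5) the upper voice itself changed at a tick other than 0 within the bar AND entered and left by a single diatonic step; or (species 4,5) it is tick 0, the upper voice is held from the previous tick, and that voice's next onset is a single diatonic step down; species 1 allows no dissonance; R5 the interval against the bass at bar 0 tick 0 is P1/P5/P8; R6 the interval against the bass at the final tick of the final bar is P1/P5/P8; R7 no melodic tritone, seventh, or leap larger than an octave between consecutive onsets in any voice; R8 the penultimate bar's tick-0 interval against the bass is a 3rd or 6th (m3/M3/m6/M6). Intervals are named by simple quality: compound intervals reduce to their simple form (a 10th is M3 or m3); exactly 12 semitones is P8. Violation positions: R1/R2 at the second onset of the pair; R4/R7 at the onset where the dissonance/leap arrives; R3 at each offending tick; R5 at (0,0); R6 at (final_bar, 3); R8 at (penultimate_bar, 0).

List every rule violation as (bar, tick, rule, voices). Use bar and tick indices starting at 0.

bar 0: v0=A3 v1=A4 downbeat P8
bar 1: v0=C4 v1=A4 downbeat M6
bar 2: v0=E4 v1=G4 downbeat m3
bar 3: v0=D4 v1=F4 downbeat m3
bar 4: v0=C4 v1=E4 downbeat M3
bar 5: v0=G3 v1=E4 downbeat M6
bar 6: v0=A3 v1=A4 downbeat P8
  -> R2 @ bar 6 tick 0 v(0, 1): G3/E4 M6 -> A3/A4 P8 similar

(6, 0, R2, (0, 1))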